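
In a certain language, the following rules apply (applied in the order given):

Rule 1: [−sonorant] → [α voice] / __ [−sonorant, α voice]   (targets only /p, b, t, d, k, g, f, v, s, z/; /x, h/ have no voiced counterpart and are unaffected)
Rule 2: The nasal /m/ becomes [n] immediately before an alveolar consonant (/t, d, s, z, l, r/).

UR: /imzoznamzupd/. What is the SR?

inzoznanzubd

Rule 1 (regressive voicing assimilation): /p/ precedes the voiced obstruent /d/, so it voices to [b] by assimilation. /imzoznamzupd/ → imzoznamzubd.
Rule 2 (nasal place assimilation): /m/ precedes the alveolar consonant /z/, so it assimilates in place to [n]. /m/ precedes the alveolar consonant /z/, so it assimilates in place to [n]. /imzoznamzubd/ → inzoznanzubd.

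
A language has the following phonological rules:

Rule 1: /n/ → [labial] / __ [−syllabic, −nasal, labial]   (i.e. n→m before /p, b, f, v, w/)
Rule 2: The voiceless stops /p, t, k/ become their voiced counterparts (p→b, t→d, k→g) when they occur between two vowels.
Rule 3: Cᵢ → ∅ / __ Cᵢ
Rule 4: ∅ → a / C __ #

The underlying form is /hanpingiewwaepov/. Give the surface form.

Rule 1 (nasal place assimilation): /n/ precedes the labial consonant /p/, so it assimilates in place to [m]. /hanpingiewwaepov/ → hampingiewwaepov.
Rule 2 (intervocalic voicing): /p/ is a voiceless stop between vowels /e/ and /o/, so it voices to [b]. /hampingiewwaepov/ → hampingiewwaebov.
Rule 3 (degemination): /ww/ is a geminate; the first /w/ deletes. /hampingiewwaebov/ → hampingiewaebov.
Rule 4 (final a-epenthesis): the form ends in the consonant /v/, so [a] is inserted word-finally. /hampingiewaebov/ → hampingiewaebova.

hampingiewaebova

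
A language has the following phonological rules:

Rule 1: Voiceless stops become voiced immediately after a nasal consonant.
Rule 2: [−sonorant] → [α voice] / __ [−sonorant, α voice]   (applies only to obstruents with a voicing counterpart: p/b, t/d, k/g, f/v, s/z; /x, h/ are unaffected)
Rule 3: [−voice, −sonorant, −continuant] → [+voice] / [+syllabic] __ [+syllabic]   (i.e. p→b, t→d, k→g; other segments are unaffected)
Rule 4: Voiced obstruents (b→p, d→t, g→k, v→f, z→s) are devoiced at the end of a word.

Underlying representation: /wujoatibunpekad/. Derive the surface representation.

wujoadibunbegat

Rule 1 (post-nasal voicing): /p/ is a voiceless stop immediately after the nasal /n/, so it voices to [b]. /wujoatibunpekad/ → wujoatibunbekad.
Rule 2 (regressive voicing assimilation): no segment meets the environment; /wujoatibunbekad/ is unchanged.
Rule 3 (intervocalic voicing): /t/ is a voiceless stop between vowels /a/ and /i/, so it voices to [d]. /k/ is a voiceless stop between vowels /e/ and /a/, so it voices to [g]. /wujoatibunbekad/ → wujoadibunbegad.
Rule 4 (final devoicing): /d/ is a voiced obstruent in word-final position, so it devoices to [t]. /wujoadibunbegad/ → wujoadibunbegat.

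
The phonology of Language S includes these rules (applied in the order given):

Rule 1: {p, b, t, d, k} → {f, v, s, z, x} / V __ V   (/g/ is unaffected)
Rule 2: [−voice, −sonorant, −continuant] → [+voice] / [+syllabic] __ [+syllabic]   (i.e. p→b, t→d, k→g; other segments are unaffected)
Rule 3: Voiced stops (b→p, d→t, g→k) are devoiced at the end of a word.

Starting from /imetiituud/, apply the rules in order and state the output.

Rule 1 (intervocalic spirantization): /t/ is a stop between vowels /e/ and /i/, so it spirantizes to the fricative [s]. /t/ is a stop between vowels /i/ and /u/, so it spirantizes to the fricative [s]. /imetiituud/ → imesiisuud.
Rule 2 (intervocalic voicing): no segment meets the environment; /imesiisuud/ is unchanged.
Rule 3 (final devoicing): /d/ is a voiced stop in word-final position, so it devoices to [t]. /imesiisuud/ → imesiisuut.

imesiisuut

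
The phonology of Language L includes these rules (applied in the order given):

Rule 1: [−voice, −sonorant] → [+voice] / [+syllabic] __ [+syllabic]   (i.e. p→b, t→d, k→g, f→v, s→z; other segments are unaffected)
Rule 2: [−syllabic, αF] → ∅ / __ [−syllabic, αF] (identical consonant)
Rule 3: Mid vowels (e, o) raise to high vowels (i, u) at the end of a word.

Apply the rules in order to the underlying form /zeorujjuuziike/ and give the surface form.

zeorujuuziigi

Rule 1 (intervocalic voicing): /k/ is a voiceless obstruent between vowels /i/ and /e/, so it voices to [g]. /zeorujjuuziike/ → zeorujjuuziige.
Rule 2 (degemination): /jj/ is a geminate; the first /j/ deletes. /zeorujjuuziige/ → zeorujuuziige.
Rule 3 (final vowel raising): /e/ is a mid vowel in word-final position, so it raises to [i]. /zeorujuuziige/ → zeorujuuziigi.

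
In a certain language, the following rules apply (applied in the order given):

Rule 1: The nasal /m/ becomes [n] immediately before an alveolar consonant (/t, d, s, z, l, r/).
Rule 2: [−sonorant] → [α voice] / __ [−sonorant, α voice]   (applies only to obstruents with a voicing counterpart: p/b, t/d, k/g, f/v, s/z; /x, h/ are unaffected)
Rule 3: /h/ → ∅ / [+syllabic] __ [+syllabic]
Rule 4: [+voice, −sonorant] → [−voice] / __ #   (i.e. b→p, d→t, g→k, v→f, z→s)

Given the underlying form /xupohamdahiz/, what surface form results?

xupoandais

Rule 1 (nasal place assimilation): /m/ precedes the alveolar consonant /d/, so it assimilates in place to [n]. /xupohamdahiz/ → xupohandahiz.
Rule 2 (regressive voicing assimilation): no segment meets the environment; /xupohandahiz/ is unchanged.
Rule 3 (intervocalic h-deletion): /h/ occurs between vowels /o/ and /a/, so it deletes. /h/ occurs between vowels /a/ and /i/, so it deletes. /xupohandahiz/ → xupoandaiz.
Rule 4 (final devoicing): /z/ is a voiced obstruent in word-final position, so it devoices to [s]. /xupoandaiz/ → xupoandais.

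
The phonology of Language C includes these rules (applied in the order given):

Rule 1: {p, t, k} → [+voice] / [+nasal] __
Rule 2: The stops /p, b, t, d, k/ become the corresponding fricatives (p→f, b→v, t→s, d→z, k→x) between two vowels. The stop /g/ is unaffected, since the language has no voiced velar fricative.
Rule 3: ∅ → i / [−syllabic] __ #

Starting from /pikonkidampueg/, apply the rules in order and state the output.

pixongizambuegi

Rule 1 (post-nasal voicing): /k/ is a voiceless stop immediately after the nasal /n/, so it voices to [g]. /p/ is a voiceless stop immediately after the nasal /m/, so it voices to [b]. /pikonkidampueg/ → pikongidambueg.
Rule 2 (intervocalic spirantization): /k/ is a stop between vowels /i/ and /o/, so it spirantizes to the fricative [x]. /d/ is a stop between vowels /i/ and /a/, so it spirantizes to the fricative [z]. /pikongidambueg/ → pixongizambueg.
Rule 3 (final i-epenthesis): the form ends in the consonant /g/, so [i] is inserted word-finally. /pixongizambueg/ → pixongizambuegi.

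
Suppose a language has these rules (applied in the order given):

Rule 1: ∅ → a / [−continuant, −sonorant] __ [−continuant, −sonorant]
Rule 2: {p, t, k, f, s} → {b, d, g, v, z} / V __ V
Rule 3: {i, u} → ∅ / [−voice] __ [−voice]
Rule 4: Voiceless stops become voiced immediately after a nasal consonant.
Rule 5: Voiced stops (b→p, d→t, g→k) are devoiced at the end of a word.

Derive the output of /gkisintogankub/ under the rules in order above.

Rule 1 (stop-cluster a-epenthesis): /g/ and /k/ form a stop–stop cluster, so [a] is inserted between them. /gkisintogankub/ → gakisintogankub.
Rule 2 (intervocalic voicing): /k/ is a voiceless obstruent between vowels /a/ and /i/, so it voices to [g]. /s/ is a voiceless obstruent between vowels /i/ and /i/, so it voices to [z]. /gakisintogankub/ → gagizintogankub.
Rule 3 (high vowel syncope): no segment meets the environment; /gagizintogankub/ is unchanged.
Rule 4 (post-nasal voicing): /t/ is a voiceless stop immediately after the nasal /n/, so it voices to [d]. /k/ is a voiceless stop immediately after the nasal /n/, so it voices to [g]. /gagizintogankub/ → gagizindogangub.
Rule 5 (final devoicing): /b/ is a voiced stop in word-final position, so it devoices to [p]. /gagizindogangub/ → gagizindogangup.

gagizindogangup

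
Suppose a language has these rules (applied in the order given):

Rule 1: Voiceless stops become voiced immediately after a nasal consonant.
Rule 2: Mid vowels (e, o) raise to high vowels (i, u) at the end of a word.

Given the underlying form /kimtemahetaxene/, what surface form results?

Rule 1 (post-nasal voicing): /t/ is a voiceless stop immediately after the nasal /m/, so it voices to [d]. /kimtemahetaxene/ → kimdemahetaxene.
Rule 2 (final vowel raising): /e/ is a mid vowel in word-final position, so it raises to [i]. /kimdemahetaxene/ → kimdemahetaxeni.

kimdemahetaxeni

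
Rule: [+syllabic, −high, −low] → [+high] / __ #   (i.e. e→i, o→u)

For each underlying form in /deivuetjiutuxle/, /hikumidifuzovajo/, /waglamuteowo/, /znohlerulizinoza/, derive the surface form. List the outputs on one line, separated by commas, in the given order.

/deivuetjiutuxle/: /e/ is a mid vowel in word-final position, so it raises to [i]. → [deivuetjiutuxli].
/hikumidifuzovajo/: /o/ is a mid vowel in word-final position, so it raises to [u]. → [hikumidifuzovaju].
/waglamuteowo/: /o/ is a mid vowel in word-final position, so it raises to [u]. → [waglamuteowu].
/znohlerulizinoza/: the rule's environment is not met; surfaces unchanged as [znohlerulizinoza].

deivuetjiutuxli, hikumidifuzovaju, waglamuteowu, znohlerulizinoza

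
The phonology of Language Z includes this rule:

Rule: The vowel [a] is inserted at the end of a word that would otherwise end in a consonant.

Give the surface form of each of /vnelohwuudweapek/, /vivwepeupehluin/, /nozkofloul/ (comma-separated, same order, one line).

/vnelohwuudweapek/: the form ends in the consonant /k/, so [a] is inserted word-finally. → [vnelohwuudweapeka].
/vivwepeupehluin/: the form ends in the consonant /n/, so [a] is inserted word-finally. → [vivwepeupehluina].
/nozkofloul/: the form ends in the consonant /l/, so [a] is inserted word-finally. → [nozkofloula].

vnelohwuudweapeka, vivwepeupehluina, nozkofloula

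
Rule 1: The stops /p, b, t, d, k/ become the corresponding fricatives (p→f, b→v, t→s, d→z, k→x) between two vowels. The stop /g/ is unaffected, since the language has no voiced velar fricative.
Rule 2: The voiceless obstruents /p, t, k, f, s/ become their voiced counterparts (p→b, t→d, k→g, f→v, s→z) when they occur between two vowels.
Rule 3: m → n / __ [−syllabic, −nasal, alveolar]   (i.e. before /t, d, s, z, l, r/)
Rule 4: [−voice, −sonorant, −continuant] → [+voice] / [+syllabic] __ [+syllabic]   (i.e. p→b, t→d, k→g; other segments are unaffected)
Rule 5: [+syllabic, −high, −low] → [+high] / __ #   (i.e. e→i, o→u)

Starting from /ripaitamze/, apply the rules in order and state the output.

rivaizanzi

Rule 1 (intervocalic spirantization): /p/ is a stop between vowels /i/ and /a/, so it spirantizes to the fricative [f]. /t/ is a stop between vowels /i/ and /a/, so it spirantizes to the fricative [s]. /ripaitamze/ → rifaisamze.
Rule 2 (intervocalic voicing): /f/ is a voiceless obstruent between vowels /i/ and /a/, so it voices to [v]. /s/ is a voiceless obstruent between vowels /i/ and /a/, so it voices to [z]. /rifaisamze/ → rivaizamze.
Rule 3 (nasal place assimilation): /m/ precedes the alveolar consonant /z/, so it assimilates in place to [n]. /rivaizamze/ → rivaizanze.
Rule 4 (intervocalic voicing): no segment meets the environment; /rivaizanze/ is unchanged.
Rule 5 (final vowel raising): /e/ is a mid vowel in word-final position, so it raises to [i]. /rivaizanze/ → rivaizanzi.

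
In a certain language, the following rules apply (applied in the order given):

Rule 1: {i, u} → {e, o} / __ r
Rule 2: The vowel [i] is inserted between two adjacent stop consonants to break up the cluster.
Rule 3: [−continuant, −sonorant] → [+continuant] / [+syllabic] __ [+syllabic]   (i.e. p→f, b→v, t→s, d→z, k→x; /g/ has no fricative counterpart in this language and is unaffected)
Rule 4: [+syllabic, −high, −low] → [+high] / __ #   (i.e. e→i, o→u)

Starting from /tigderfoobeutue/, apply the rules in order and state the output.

Rule 1 (pre-rhotic lowering): no segment meets the environment; /tigderfoobeutue/ is unchanged.
Rule 2 (stop-cluster i-epenthesis): /g/ and /d/ form a stop–stop cluster, so [i] is inserted between them. /tigderfoobeutue/ → tigiderfoobeutue.
Rule 3 (intervocalic spirantization): /d/ is a stop between vowels /i/ and /e/, so it spirantizes to the fricative [z]. /b/ is a stop between vowels /o/ and /e/, so it spirantizes to the fricative [v]. /t/ is a stop between vowels /u/ and /u/, so it spirantizes to the fricative [s]. /tigiderfoobeutue/ → tigizerfooveusue.
Rule 4 (final vowel raising): /e/ is a mid vowel in word-final position, so it raises to [i]. /tigizerfooveusue/ → tigizerfooveusui.

tigizerfooveusui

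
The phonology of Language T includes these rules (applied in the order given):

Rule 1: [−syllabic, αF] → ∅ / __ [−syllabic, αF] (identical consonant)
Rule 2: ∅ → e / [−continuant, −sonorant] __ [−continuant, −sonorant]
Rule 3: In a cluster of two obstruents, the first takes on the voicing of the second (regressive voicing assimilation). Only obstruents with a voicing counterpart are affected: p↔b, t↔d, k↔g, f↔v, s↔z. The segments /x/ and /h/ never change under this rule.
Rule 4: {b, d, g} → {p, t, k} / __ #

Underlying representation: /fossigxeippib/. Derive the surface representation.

fosikxeipip

Rule 1 (degemination): /ss/ is a geminate; the first /s/ deletes. /pp/ is a geminate; the first /p/ deletes. /fossigxeippib/ → fosigxeipib.
Rule 2 (stop-cluster e-epenthesis): no segment meets the environment; /fosigxeipib/ is unchanged.
Rule 3 (regressive voicing assimilation): /g/ precedes the voiceless obstruent /x/, so it devoices to [k] by assimilation. /fosigxeipib/ → fosikxeipib.
Rule 4 (final devoicing): /b/ is a voiced stop in word-final position, so it devoices to [p]. /fosikxeipib/ → fosikxeipip.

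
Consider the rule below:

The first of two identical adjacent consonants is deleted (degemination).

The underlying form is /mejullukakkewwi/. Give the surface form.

mejulukakewi

/ll/ is a geminate; the first /l/ deletes.
/kk/ is a geminate; the first /k/ deletes.
/ww/ is a geminate; the first /w/ deletes.
Surface form: [mejulukakewi].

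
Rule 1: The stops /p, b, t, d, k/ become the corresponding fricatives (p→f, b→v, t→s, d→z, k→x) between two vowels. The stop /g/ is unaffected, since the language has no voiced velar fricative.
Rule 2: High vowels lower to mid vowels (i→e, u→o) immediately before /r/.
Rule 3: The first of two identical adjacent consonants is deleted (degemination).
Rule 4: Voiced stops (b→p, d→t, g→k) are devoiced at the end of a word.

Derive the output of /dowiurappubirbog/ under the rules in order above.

dowiorapuverbok

Rule 1 (intervocalic spirantization): /b/ is a stop between vowels /u/ and /i/, so it spirantizes to the fricative [v]. /dowiurappubirbog/ → dowiurappuvirbog.
Rule 2 (pre-rhotic lowering): /u/ is a high vowel immediately before /r/, so it lowers to [o]. /i/ is a high vowel immediately before /r/, so it lowers to [e]. /dowiurappuvirbog/ → dowiorappuverbog.
Rule 3 (degemination): /pp/ is a geminate; the first /p/ deletes. /dowiorappuverbog/ → dowiorapuverbog.
Rule 4 (final devoicing): /g/ is a voiced stop in word-final position, so it devoices to [k]. /dowiorapuverbog/ → dowiorapuverbok.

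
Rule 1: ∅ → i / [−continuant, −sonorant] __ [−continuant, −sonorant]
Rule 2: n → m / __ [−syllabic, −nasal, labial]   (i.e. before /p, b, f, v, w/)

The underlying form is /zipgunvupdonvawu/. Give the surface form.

Rule 1 (stop-cluster i-epenthesis): /p/ and /g/ form a stop–stop cluster, so [i] is inserted between them. /p/ and /d/ form a stop–stop cluster, so [i] is inserted between them. /zipgunvupdonvawu/ → zipigunvupidonvawu.
Rule 2 (nasal place assimilation): /n/ precedes the labial consonant /v/, so it assimilates in place to [m]. /n/ precedes the labial consonant /v/, so it assimilates in place to [m]. /zipigunvupidonvawu/ → zipigumvupidomvawu.

zipigumvupidomvawu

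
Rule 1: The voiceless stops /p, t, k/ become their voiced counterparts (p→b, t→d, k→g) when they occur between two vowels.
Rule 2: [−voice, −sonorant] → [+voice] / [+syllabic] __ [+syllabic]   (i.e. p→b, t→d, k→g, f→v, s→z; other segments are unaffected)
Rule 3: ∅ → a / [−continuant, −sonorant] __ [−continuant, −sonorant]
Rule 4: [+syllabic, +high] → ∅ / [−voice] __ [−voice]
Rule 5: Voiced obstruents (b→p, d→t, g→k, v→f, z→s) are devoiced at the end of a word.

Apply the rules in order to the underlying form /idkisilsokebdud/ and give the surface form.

Rule 1 (intervocalic voicing): /k/ is a voiceless stop between vowels /o/ and /e/, so it voices to [g]. /idkisilsokebdud/ → idkisilsogebdud.
Rule 2 (intervocalic voicing): /s/ is a voiceless obstruent between vowels /i/ and /i/, so it voices to [z]. /idkisilsogebdud/ → idkizilsogebdud.
Rule 3 (stop-cluster a-epenthesis): /d/ and /k/ form a stop–stop cluster, so [a] is inserted between them. /b/ and /d/ form a stop–stop cluster, so [a] is inserted between them. /idkizilsogebdud/ → idakizilsogebadud.
Rule 4 (high vowel syncope): no segment meets the environment; /idakizilsogebadud/ is unchanged.
Rule 5 (final devoicing): /d/ is a voiced obstruent in word-final position, so it devoices to [t]. /idakizilsogebadud/ → idakizilsogebadut.

idakizilsogebadut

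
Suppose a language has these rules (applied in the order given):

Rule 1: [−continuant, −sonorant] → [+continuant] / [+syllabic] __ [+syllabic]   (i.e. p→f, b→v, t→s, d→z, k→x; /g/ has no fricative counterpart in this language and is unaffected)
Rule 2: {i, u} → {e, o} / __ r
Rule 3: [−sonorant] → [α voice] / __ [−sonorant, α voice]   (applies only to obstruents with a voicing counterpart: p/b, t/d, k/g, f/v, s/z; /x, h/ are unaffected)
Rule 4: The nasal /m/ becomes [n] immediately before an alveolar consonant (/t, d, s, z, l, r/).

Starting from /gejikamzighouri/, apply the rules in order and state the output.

gejixanzikhoori

Rule 1 (intervocalic spirantization): /k/ is a stop between vowels /i/ and /a/, so it spirantizes to the fricative [x]. /gejikamzighouri/ → gejixamzighouri.
Rule 2 (pre-rhotic lowering): /u/ is a high vowel immediately before /r/, so it lowers to [o]. /gejixamzighouri/ → gejixamzighoori.
Rule 3 (regressive voicing assimilation): /g/ precedes the voiceless obstruent /h/, so it devoices to [k] by assimilation. /gejixamzighoori/ → gejixamzikhoori.
Rule 4 (nasal place assimilation): /m/ precedes the alveolar consonant /z/, so it assimilates in place to [n]. /gejixamzikhoori/ → gejixanzikhoori.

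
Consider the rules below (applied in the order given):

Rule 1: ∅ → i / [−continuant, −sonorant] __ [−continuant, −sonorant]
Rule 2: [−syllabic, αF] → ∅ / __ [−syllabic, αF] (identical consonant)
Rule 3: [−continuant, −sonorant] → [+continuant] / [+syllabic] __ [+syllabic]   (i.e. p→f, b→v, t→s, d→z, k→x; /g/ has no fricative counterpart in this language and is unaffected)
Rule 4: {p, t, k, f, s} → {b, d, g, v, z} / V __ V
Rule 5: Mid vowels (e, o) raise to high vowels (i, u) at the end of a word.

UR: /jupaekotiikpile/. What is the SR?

juvaexoziixivili

Rule 1 (stop-cluster i-epenthesis): /k/ and /p/ form a stop–stop cluster, so [i] is inserted between them. /jupaekotiikpile/ → jupaekotiikipile.
Rule 2 (degemination): no segment meets the environment; /jupaekotiikipile/ is unchanged.
Rule 3 (intervocalic spirantization): /p/ is a stop between vowels /u/ and /a/, so it spirantizes to the fricative [f]. /k/ is a stop between vowels /e/ and /o/, so it spirantizes to the fricative [x]. /t/ is a stop between vowels /o/ and /i/, so it spirantizes to the fricative [s]. /k/ is a stop between vowels /i/ and /i/, so it spirantizes to the fricative [x]. /p/ is a stop between vowels /i/ and /i/, so it spirantizes to the fricative [f]. /jupaekotiikipile/ → jufaexosiixifile.
Rule 4 (intervocalic voicing): /f/ is a voiceless obstruent between vowels /u/ and /a/, so it voices to [v]. /s/ is a voiceless obstruent between vowels /o/ and /i/, so it voices to [z]. /f/ is a voiceless obstruent between vowels /i/ and /i/, so it voices to [v]. /jufaexosiixifile/ → juvaexoziixivile.
Rule 5 (final vowel raising): /e/ is a mid vowel in word-final position, so it raises to [i]. /juvaexoziixivile/ → juvaexoziixivili.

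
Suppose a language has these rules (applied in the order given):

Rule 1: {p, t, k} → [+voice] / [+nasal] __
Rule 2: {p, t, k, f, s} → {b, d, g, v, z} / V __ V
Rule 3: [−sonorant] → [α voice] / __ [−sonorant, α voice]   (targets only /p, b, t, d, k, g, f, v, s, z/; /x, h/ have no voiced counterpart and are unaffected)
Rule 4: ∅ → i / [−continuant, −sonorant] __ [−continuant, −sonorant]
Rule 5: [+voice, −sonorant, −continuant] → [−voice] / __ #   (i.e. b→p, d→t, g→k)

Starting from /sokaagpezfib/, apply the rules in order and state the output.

Rule 1 (post-nasal voicing): no segment meets the environment; /sokaagpezfib/ is unchanged.
Rule 2 (intervocalic voicing): /k/ is a voiceless obstruent between vowels /o/ and /a/, so it voices to [g]. /sokaagpezfib/ → sogaagpezfib.
Rule 3 (regressive voicing assimilation): /g/ precedes the voiceless obstruent /p/, so it devoices to [k] by assimilation. /z/ precedes the voiceless obstruent /f/, so it devoices to [s] by assimilation. /sogaagpezfib/ → sogaakpesfib.
Rule 4 (stop-cluster i-epenthesis): /k/ and /p/ form a stop–stop cluster, so [i] is inserted between them. /sogaakpesfib/ → sogaakipesfib.
Rule 5 (final devoicing): /b/ is a voiced stop in word-final position, so it devoices to [p]. /sogaakipesfib/ → sogaakipesfip.

sogaakipesfip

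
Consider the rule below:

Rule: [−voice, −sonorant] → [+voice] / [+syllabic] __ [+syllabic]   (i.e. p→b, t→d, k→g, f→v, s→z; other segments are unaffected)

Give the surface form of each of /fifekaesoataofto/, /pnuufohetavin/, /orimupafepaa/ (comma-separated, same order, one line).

/fifekaesoataofto/: /f/ is a voiceless obstruent between vowels /i/ and /e/, so it voices to [v]. /k/ is a voiceless obstruent between vowels /e/ and /a/, so it voices to [g]. /s/ is a voiceless obstruent between vowels /e/ and /o/, so it voices to [z]. /t/ is a voiceless obstruent between vowels /a/ and /a/, so it voices to [d]. → [fivegaezoadaofto].
/pnuufohetavin/: /f/ is a voiceless obstruent between vowels /u/ and /o/, so it voices to [v]. /t/ is a voiceless obstruent between vowels /e/ and /a/, so it voices to [d]. → [pnuuvohedavin].
/orimupafepaa/: /p/ is a voiceless obstruent between vowels /u/ and /a/, so it voices to [b]. /f/ is a voiceless obstruent between vowels /a/ and /e/, so it voices to [v]. /p/ is a voiceless obstruent between vowels /e/ and /a/, so it voices to [b]. → [orimubavebaa].

fivegaezoadaofto, pnuuvohedavin, orimubavebaa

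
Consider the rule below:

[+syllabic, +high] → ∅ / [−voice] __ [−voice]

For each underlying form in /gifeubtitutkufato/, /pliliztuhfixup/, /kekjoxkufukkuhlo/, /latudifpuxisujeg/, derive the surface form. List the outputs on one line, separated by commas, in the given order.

gifeubtttkfato, plilizthfxp, kekjoxkfkkhlo, latudifpxsujeg

/gifeubtitutkufato/: /i/ is a high vowel flanked by voiceless consonants /t/ and /t/, so it deletes. /u/ is a high vowel flanked by voiceless consonants /t/ and /t/, so it deletes. /u/ is a high vowel flanked by voiceless consonants /k/ and /f/, so it deletes. → [gifeubtttkfato].
/pliliztuhfixup/: /u/ is a high vowel flanked by voiceless consonants /t/ and /h/, so it deletes. /i/ is a high vowel flanked by voiceless consonants /f/ and /x/, so it deletes. /u/ is a high vowel flanked by voiceless consonants /x/ and /p/, so it deletes. → [plilizthfxp].
/kekjoxkufukkuhlo/: /u/ is a high vowel flanked by voiceless consonants /k/ and /f/, so it deletes. /u/ is a high vowel flanked by voiceless consonants /f/ and /k/, so it deletes. /u/ is a high vowel flanked by voiceless consonants /k/ and /h/, so it deletes. → [kekjoxkfkkhlo].
/latudifpuxisujeg/: /u/ is a high vowel flanked by voiceless consonants /p/ and /x/, so it deletes. /i/ is a high vowel flanked by voiceless consonants /x/ and /s/, so it deletes. → [latudifpxsujeg].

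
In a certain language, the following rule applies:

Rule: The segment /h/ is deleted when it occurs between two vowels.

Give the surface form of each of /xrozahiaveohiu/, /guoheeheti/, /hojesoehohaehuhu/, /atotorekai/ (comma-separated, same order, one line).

xrozaiaveoiu, guoeeeti, hojesoeoaeuu, atotorekai

/xrozahiaveohiu/: /h/ occurs between vowels /a/ and /i/, so it deletes. /h/ occurs between vowels /o/ and /i/, so it deletes. → [xrozaiaveoiu].
/guoheeheti/: /h/ occurs between vowels /o/ and /e/, so it deletes. /h/ occurs between vowels /e/ and /e/, so it deletes. → [guoeeeti].
/hojesoehohaehuhu/: /h/ occurs between vowels /e/ and /o/, so it deletes. /h/ occurs between vowels /o/ and /a/, so it deletes. /h/ occurs between vowels /e/ and /u/, so it deletes. /h/ occurs between vowels /u/ and /u/, so it deletes. → [hojesoeoaeuu].
/atotorekai/: the rule's environment is not met; surfaces unchanged as [atotorekai].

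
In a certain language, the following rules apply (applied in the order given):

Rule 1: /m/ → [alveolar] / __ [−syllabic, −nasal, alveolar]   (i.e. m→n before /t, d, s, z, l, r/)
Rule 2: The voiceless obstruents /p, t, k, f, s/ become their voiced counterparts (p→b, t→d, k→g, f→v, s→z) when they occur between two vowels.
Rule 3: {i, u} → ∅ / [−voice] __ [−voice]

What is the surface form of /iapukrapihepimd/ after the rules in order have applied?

Rule 1 (nasal place assimilation): /m/ precedes the alveolar consonant /d/, so it assimilates in place to [n]. /iapukrapihepimd/ → iapukrapihepind.
Rule 2 (intervocalic voicing): /p/ is a voiceless obstruent between vowels /a/ and /u/, so it voices to [b]. /p/ is a voiceless obstruent between vowels /a/ and /i/, so it voices to [b]. /p/ is a voiceless obstruent between vowels /e/ and /i/, so it voices to [b]. /iapukrapihepind/ → iabukrabihebind.
Rule 3 (high vowel syncope): no segment meets the environment; /iabukrabihebind/ is unchanged.

iabukrabihebind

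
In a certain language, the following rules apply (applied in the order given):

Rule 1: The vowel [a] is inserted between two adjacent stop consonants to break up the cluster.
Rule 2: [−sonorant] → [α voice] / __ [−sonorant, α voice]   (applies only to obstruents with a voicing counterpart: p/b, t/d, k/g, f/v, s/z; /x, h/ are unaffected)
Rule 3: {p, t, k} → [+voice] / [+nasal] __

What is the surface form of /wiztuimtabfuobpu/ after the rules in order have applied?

Rule 1 (stop-cluster a-epenthesis): /b/ and /p/ form a stop–stop cluster, so [a] is inserted between them. /wiztuimtabfuobpu/ → wiztuimtabfuobapu.
Rule 2 (regressive voicing assimilation): /z/ precedes the voiceless obstruent /t/, so it devoices to [s] by assimilation. /b/ precedes the voiceless obstruent /f/, so it devoices to [p] by assimilation. /wiztuimtabfuobapu/ → wistuimtapfuobapu.
Rule 3 (post-nasal voicing): /t/ is a voiceless stop immediately after the nasal /m/, so it voices to [d]. /wistuimtapfuobapu/ → wistuimdapfuobapu.

wistuimdapfuobapu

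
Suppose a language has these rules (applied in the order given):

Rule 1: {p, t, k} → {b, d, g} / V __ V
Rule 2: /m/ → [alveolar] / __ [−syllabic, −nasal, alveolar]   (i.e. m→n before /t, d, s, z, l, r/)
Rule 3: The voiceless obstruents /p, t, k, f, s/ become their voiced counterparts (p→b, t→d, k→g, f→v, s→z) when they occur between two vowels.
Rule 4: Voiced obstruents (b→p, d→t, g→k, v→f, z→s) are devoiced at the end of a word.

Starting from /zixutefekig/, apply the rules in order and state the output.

zixudevegik

Rule 1 (intervocalic voicing): /t/ is a voiceless stop between vowels /u/ and /e/, so it voices to [d]. /k/ is a voiceless stop between vowels /e/ and /i/, so it voices to [g]. /zixutefekig/ → zixudefegig.
Rule 2 (nasal place assimilation): no segment meets the environment; /zixudefegig/ is unchanged.
Rule 3 (intervocalic voicing): /f/ is a voiceless obstruent between vowels /e/ and /e/, so it voices to [v]. /zixudefegig/ → zixudevegig.
Rule 4 (final devoicing): /g/ is a voiced obstruent in word-final position, so it devoices to [k]. /zixudevegig/ → zixudevegik.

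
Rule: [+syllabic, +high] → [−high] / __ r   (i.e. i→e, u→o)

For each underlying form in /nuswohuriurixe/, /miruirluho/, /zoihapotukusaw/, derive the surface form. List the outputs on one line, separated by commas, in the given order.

/nuswohuriurixe/: /u/ is a high vowel immediately before /r/, so it lowers to [o]. /u/ is a high vowel immediately before /r/, so it lowers to [o]. → [nuswohoriorixe].
/miruirluho/: /i/ is a high vowel immediately before /r/, so it lowers to [e]. /i/ is a high vowel immediately before /r/, so it lowers to [e]. → [meruerluho].
/zoihapotukusaw/: the rule's environment is not met; surfaces unchanged as [zoihapotukusaw].

nuswohoriorixe, meruerluho, zoihapotukusaw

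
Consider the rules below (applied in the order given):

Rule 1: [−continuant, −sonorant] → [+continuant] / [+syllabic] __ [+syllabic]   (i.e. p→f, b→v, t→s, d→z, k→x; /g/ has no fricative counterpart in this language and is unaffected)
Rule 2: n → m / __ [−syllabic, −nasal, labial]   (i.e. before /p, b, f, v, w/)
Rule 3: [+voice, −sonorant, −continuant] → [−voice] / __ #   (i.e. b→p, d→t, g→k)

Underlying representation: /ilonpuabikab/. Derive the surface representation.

Rule 1 (intervocalic spirantization): /b/ is a stop between vowels /a/ and /i/, so it spirantizes to the fricative [v]. /k/ is a stop between vowels /i/ and /a/, so it spirantizes to the fricative [x]. /ilonpuabikab/ → ilonpuavixab.
Rule 2 (nasal place assimilation): /n/ precedes the labial consonant /p/, so it assimilates in place to [m]. /ilonpuavixab/ → ilompuavixab.
Rule 3 (final devoicing): /b/ is a voiced stop in word-final position, so it devoices to [p]. /ilompuavixab/ → ilompuavixap.

ilompuavixap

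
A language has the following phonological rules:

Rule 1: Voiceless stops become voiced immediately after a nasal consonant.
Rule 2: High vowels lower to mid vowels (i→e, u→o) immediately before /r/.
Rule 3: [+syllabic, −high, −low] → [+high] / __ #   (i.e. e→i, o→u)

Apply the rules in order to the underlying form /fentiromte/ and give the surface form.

fenderomdi

Rule 1 (post-nasal voicing): /t/ is a voiceless stop immediately after the nasal /n/, so it voices to [d]. /t/ is a voiceless stop immediately after the nasal /m/, so it voices to [d]. /fentiromte/ → fendiromde.
Rule 2 (pre-rhotic lowering): /i/ is a high vowel immediately before /r/, so it lowers to [e]. /fendiromde/ → fenderomde.
Rule 3 (final vowel raising): /e/ is a mid vowel in word-final position, so it raises to [i]. /fenderomde/ → fenderomdi.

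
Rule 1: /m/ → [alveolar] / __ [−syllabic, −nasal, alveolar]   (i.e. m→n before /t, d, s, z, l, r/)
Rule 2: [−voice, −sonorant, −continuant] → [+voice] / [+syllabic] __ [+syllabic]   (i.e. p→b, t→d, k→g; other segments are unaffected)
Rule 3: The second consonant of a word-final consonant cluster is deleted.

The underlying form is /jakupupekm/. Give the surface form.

Rule 1 (nasal place assimilation): no segment meets the environment; /jakupupekm/ is unchanged.
Rule 2 (intervocalic voicing): /k/ is a voiceless stop between vowels /a/ and /u/, so it voices to [g]. /p/ is a voiceless stop between vowels /u/ and /u/, so it voices to [b]. /p/ is a voiceless stop between vowels /u/ and /e/, so it voices to [b]. /jakupupekm/ → jagububekm.
Rule 3 (final cluster simplification): /m/ is the second consonant of a word-final cluster /km/, so it deletes. /jagububekm/ → jagububek.

jagububek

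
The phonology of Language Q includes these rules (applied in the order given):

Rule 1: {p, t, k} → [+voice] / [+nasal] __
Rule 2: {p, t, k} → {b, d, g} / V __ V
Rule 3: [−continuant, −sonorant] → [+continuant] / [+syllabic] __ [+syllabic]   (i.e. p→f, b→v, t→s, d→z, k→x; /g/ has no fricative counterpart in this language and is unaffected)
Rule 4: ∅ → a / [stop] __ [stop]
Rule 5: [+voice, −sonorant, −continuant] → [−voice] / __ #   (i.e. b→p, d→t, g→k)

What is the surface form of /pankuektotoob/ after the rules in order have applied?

panguekatozoop

Rule 1 (post-nasal voicing): /k/ is a voiceless stop immediately after the nasal /n/, so it voices to [g]. /pankuektotoob/ → panguektotoob.
Rule 2 (intervocalic voicing): /t/ is a voiceless stop between vowels /o/ and /o/, so it voices to [d]. /panguektotoob/ → panguektodoob.
Rule 3 (intervocalic spirantization): /d/ is a stop between vowels /o/ and /o/, so it spirantizes to the fricative [z]. /panguektodoob/ → panguektozoob.
Rule 4 (stop-cluster a-epenthesis): /k/ and /t/ form a stop–stop cluster, so [a] is inserted between them. /panguektozoob/ → panguekatozoob.
Rule 5 (final devoicing): /b/ is a voiced stop in word-final position, so it devoices to [p]. /panguekatozoob/ → panguekatozoop.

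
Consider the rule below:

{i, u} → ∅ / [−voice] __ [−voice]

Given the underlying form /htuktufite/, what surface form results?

/u/ is a high vowel flanked by voiceless consonants /t/ and /k/, so it deletes.
/u/ is a high vowel flanked by voiceless consonants /t/ and /f/, so it deletes.
/i/ is a high vowel flanked by voiceless consonants /f/ and /t/, so it deletes.
Surface form: [htktfte].

htktfte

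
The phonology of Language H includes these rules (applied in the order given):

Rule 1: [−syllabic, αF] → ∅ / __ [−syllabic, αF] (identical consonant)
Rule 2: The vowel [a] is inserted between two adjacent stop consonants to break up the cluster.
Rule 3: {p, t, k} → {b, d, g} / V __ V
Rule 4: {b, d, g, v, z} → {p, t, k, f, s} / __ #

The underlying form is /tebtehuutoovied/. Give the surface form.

tebadehuudooviet

Rule 1 (degemination): no segment meets the environment; /tebtehuutoovied/ is unchanged.
Rule 2 (stop-cluster a-epenthesis): /b/ and /t/ form a stop–stop cluster, so [a] is inserted between them. /tebtehuutoovied/ → tebatehuutoovied.
Rule 3 (intervocalic voicing): /t/ is a voiceless stop between vowels /a/ and /e/, so it voices to [d]. /t/ is a voiceless stop between vowels /u/ and /o/, so it voices to [d]. /tebatehuutoovied/ → tebadehuudoovied.
Rule 4 (final devoicing): /d/ is a voiced obstruent in word-final position, so it devoices to [t]. /tebadehuudoovied/ → tebadehuudooviet.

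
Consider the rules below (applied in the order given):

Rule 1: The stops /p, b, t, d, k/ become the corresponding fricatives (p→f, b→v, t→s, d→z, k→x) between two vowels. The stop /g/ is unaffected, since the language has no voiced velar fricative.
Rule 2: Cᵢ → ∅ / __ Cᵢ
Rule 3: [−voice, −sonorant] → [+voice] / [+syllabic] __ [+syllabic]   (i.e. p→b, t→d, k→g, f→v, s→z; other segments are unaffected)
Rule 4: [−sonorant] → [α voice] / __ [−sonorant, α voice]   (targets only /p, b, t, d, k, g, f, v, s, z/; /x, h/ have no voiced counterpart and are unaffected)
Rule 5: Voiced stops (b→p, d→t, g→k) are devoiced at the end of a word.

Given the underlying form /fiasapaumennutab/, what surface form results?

fiazavaumenuzap

Rule 1 (intervocalic spirantization): /p/ is a stop between vowels /a/ and /a/, so it spirantizes to the fricative [f]. /t/ is a stop between vowels /u/ and /a/, so it spirantizes to the fricative [s]. /fiasapaumennutab/ → fiasafaumennusab.
Rule 2 (degemination): /nn/ is a geminate; the first /n/ deletes. /fiasafaumennusab/ → fiasafaumenusab.
Rule 3 (intervocalic voicing): /s/ is a voiceless obstruent between vowels /a/ and /a/, so it voices to [z]. /f/ is a voiceless obstruent between vowels /a/ and /a/, so it voices to [v]. /s/ is a voiceless obstruent between vowels /u/ and /a/, so it voices to [z]. /fiasafaumenusab/ → fiazavaumenuzab.
Rule 4 (regressive voicing assimilation): no segment meets the environment; /fiazavaumenuzab/ is unchanged.
Rule 5 (final devoicing): /b/ is a voiced stop in word-final position, so it devoices to [p]. /fiazavaumenuzab/ → fiazavaumenuzap.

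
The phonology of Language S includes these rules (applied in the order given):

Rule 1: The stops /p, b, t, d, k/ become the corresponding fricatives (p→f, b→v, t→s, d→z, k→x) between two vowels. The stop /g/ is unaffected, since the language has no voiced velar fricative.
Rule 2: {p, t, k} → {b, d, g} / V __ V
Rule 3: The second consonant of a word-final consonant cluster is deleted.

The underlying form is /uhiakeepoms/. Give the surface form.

uhiaxeefom

Rule 1 (intervocalic spirantization): /k/ is a stop between vowels /a/ and /e/, so it spirantizes to the fricative [x]. /p/ is a stop between vowels /e/ and /o/, so it spirantizes to the fricative [f]. /uhiakeepoms/ → uhiaxeefoms.
Rule 2 (intervocalic voicing): no segment meets the environment; /uhiaxeefoms/ is unchanged.
Rule 3 (final cluster simplification): /s/ is the second consonant of a word-final cluster /ms/, so it deletes. /uhiaxeefoms/ → uhiaxeefom.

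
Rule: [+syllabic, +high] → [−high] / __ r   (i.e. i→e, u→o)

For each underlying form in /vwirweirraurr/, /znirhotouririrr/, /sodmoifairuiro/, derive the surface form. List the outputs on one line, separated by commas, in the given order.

vwerweerraorr, znerhotoorererr, sodmoifaeruero

/vwirweirraurr/: /i/ is a high vowel immediately before /r/, so it lowers to [e]. /i/ is a high vowel immediately before /r/, so it lowers to [e]. /u/ is a high vowel immediately before /r/, so it lowers to [o]. → [vwerweerraorr].
/znirhotouririrr/: /i/ is a high vowel immediately before /r/, so it lowers to [e]. /u/ is a high vowel immediately before /r/, so it lowers to [o]. /i/ is a high vowel immediately before /r/, so it lowers to [e]. /i/ is a high vowel immediately before /r/, so it lowers to [e]. → [znerhotoorererr].
/sodmoifairuiro/: /i/ is a high vowel immediately before /r/, so it lowers to [e]. /i/ is a high vowel immediately before /r/, so it lowers to [e]. → [sodmoifaeruero].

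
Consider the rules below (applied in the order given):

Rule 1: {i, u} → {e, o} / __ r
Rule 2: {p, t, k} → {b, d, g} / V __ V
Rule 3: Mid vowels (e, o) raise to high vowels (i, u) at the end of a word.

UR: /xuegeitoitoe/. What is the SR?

xuegeidoidoi

Rule 1 (pre-rhotic lowering): no segment meets the environment; /xuegeitoitoe/ is unchanged.
Rule 2 (intervocalic voicing): /t/ is a voiceless stop between vowels /i/ and /o/, so it voices to [d]. /t/ is a voiceless stop between vowels /i/ and /o/, so it voices to [d]. /xuegeitoitoe/ → xuegeidoidoe.
Rule 3 (final vowel raising): /e/ is a mid vowel in word-final position, so it raises to [i]. /xuegeidoidoe/ → xuegeidoidoi.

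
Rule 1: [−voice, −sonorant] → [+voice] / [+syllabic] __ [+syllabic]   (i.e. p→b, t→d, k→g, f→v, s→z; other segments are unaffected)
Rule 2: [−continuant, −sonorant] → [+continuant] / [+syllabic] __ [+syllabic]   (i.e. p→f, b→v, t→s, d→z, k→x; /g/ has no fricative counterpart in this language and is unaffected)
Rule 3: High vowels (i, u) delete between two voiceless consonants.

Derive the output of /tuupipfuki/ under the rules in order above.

Rule 1 (intervocalic voicing): /p/ is a voiceless obstruent between vowels /u/ and /i/, so it voices to [b]. /k/ is a voiceless obstruent between vowels /u/ and /i/, so it voices to [g]. /tuupipfuki/ → tuubipfugi.
Rule 2 (intervocalic spirantization): /b/ is a stop between vowels /u/ and /i/, so it spirantizes to the fricative [v]. /tuubipfugi/ → tuuvipfugi.
Rule 3 (high vowel syncope): no segment meets the environment; /tuuvipfugi/ is unchanged.

tuuvipfugi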